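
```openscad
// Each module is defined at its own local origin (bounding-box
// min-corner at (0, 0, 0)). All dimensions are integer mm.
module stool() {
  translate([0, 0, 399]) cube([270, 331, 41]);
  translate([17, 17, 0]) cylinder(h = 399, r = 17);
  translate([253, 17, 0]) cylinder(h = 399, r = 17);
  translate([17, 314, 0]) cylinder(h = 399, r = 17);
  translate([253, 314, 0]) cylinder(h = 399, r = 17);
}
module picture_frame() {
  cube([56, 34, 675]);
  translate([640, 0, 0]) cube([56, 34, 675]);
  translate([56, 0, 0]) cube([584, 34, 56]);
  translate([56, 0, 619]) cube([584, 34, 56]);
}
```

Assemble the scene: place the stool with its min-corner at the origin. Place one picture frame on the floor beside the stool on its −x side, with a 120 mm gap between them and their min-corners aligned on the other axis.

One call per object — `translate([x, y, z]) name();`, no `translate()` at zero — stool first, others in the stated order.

stool();
translate([-816, 0, 0]) picture_frame();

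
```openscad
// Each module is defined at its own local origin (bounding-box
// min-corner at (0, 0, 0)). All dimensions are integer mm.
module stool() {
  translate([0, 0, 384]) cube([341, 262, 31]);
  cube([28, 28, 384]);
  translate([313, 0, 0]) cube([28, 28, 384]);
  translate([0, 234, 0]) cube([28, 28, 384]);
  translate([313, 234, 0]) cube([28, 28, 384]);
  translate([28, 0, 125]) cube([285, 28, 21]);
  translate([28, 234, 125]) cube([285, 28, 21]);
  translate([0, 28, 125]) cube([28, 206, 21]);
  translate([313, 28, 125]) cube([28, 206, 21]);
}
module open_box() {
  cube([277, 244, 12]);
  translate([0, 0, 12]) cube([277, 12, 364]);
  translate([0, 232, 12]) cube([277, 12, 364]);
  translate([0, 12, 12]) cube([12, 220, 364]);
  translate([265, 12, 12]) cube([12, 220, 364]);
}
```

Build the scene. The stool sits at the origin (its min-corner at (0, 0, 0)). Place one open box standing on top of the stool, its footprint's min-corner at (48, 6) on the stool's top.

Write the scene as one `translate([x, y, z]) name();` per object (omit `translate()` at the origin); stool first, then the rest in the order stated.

stool();
translate([48, 6, 415]) open_box();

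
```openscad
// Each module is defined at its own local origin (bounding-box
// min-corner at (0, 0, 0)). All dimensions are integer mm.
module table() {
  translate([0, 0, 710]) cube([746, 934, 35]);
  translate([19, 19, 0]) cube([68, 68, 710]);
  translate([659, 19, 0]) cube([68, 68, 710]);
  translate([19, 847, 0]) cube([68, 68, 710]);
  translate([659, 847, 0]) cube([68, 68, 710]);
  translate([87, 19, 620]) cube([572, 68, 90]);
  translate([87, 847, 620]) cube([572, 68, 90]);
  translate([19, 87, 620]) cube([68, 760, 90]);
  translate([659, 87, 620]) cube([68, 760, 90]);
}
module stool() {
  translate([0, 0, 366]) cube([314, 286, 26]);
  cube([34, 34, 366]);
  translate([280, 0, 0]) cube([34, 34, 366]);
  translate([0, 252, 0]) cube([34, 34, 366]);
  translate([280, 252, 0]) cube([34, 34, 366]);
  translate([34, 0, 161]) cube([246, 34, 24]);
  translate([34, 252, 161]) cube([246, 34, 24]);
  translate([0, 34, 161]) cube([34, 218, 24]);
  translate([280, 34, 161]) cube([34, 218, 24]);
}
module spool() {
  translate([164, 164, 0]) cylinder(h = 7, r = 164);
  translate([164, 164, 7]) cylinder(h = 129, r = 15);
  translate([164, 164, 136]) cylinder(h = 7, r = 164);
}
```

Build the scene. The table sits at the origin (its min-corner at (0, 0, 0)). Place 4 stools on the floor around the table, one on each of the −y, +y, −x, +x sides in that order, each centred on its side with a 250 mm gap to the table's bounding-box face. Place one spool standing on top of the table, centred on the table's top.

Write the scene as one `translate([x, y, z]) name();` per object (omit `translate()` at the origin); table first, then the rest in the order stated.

table();
translate([216, -536, 0]) stool();
translate([216, 1184, 0]) stool();
translate([-564, 324, 0]) stool();
translate([996, 324, 0]) stool();
translate([209, 303, 745]) spool();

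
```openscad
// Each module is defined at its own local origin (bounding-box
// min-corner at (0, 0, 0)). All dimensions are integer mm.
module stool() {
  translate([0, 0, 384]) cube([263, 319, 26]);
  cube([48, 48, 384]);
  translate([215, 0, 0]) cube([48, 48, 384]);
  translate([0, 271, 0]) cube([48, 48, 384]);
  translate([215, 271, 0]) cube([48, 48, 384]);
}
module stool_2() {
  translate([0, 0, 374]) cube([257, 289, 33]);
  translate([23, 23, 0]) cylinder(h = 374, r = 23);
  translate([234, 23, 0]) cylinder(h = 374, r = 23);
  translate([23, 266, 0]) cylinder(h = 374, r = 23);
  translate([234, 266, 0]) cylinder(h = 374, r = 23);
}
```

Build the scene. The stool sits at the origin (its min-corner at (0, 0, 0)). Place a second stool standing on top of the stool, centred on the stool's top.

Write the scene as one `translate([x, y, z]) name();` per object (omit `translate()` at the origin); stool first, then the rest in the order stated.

stool();
translate([3, 15, 410]) stool_2();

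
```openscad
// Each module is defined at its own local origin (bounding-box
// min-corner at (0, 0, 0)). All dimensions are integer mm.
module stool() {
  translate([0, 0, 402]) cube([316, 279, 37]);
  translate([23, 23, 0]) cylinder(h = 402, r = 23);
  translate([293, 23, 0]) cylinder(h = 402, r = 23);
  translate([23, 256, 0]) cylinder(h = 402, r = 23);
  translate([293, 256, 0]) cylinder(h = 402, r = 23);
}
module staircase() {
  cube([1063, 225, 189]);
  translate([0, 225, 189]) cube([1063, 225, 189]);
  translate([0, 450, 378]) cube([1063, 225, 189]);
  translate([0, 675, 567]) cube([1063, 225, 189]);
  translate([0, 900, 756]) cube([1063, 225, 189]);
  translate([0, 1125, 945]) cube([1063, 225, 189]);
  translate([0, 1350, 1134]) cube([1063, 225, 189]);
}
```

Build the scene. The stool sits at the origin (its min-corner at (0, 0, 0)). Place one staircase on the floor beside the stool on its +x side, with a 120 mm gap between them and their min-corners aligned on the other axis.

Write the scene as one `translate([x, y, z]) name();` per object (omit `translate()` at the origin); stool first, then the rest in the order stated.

stool();
translate([436, 0, 0]) staircase();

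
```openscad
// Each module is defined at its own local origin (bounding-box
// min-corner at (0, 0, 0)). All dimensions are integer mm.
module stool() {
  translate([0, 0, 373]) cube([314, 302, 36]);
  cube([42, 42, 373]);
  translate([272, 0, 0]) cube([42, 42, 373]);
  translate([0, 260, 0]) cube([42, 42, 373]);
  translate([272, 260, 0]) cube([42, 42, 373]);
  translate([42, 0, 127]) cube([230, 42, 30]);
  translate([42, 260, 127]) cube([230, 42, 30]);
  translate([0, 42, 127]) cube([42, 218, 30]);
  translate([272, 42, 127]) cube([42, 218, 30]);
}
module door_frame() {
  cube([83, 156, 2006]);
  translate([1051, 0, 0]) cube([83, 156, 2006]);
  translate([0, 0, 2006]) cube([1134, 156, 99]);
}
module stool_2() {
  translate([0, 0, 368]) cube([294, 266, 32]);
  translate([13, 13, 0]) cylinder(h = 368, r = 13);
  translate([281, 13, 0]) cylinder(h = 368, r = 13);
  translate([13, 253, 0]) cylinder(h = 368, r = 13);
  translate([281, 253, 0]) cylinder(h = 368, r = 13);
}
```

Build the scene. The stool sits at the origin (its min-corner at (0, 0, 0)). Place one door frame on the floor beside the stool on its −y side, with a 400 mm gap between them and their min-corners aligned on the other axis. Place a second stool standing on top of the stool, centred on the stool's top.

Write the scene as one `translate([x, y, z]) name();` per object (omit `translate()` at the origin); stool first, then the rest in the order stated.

stool();
translate([0, -556, 0]) door_frame();
translate([10, 18, 409]) stool_2();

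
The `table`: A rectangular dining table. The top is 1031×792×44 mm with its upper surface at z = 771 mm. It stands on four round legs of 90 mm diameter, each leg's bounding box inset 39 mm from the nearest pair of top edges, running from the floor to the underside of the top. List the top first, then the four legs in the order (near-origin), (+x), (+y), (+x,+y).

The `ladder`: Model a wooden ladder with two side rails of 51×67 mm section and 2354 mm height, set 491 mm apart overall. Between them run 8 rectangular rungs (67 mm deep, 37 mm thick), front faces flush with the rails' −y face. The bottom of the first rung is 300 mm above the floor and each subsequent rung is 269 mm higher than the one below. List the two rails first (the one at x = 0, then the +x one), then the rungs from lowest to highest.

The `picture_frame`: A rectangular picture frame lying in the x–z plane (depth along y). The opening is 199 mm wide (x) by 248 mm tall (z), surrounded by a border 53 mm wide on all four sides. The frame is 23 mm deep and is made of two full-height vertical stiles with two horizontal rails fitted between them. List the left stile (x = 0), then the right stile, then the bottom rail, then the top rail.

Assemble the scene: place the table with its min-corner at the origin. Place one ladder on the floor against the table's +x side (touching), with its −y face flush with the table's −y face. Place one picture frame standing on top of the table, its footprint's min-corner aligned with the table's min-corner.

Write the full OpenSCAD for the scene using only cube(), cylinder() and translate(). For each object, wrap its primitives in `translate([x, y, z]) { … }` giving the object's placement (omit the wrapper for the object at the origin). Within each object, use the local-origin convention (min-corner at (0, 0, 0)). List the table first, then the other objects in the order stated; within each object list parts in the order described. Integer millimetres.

translate([0, 0, 727]) cube([1031, 792, 44]);
translate([84, 84, 0]) cylinder(h = 727, r = 45);
translate([947, 84, 0]) cylinder(h = 727, r = 45);
translate([84, 708, 0]) cylinder(h = 727, r = 45);
translate([947, 708, 0]) cylinder(h = 727, r = 45);
translate([1031, 0, 0]) {
  cube([51, 67, 2354]);
  translate([440, 0, 0]) cube([51, 67, 2354]);
  translate([51, 0, 300]) cube([389, 67, 37]);
  translate([51, 0, 569]) cube([389, 67, 37]);
  translate([51, 0, 838]) cube([389, 67, 37]);
  translate([51, 0, 1107]) cube([389, 67, 37]);
  translate([51, 0, 1376]) cube([389, 67, 37]);
  translate([51, 0, 1645]) cube([389, 67, 37]);
  translate([51, 0, 1914]) cube([389, 67, 37]);
  translate([51, 0, 2183]) cube([389, 67, 37]);
}
translate([0, 0, 771]) {
  cube([53, 23, 354]);
  translate([252, 0, 0]) cube([53, 23, 354]);
  translate([53, 0, 0]) cube([199, 23, 53]);
  translate([53, 0, 301]) cube([199, 23, 53]);
}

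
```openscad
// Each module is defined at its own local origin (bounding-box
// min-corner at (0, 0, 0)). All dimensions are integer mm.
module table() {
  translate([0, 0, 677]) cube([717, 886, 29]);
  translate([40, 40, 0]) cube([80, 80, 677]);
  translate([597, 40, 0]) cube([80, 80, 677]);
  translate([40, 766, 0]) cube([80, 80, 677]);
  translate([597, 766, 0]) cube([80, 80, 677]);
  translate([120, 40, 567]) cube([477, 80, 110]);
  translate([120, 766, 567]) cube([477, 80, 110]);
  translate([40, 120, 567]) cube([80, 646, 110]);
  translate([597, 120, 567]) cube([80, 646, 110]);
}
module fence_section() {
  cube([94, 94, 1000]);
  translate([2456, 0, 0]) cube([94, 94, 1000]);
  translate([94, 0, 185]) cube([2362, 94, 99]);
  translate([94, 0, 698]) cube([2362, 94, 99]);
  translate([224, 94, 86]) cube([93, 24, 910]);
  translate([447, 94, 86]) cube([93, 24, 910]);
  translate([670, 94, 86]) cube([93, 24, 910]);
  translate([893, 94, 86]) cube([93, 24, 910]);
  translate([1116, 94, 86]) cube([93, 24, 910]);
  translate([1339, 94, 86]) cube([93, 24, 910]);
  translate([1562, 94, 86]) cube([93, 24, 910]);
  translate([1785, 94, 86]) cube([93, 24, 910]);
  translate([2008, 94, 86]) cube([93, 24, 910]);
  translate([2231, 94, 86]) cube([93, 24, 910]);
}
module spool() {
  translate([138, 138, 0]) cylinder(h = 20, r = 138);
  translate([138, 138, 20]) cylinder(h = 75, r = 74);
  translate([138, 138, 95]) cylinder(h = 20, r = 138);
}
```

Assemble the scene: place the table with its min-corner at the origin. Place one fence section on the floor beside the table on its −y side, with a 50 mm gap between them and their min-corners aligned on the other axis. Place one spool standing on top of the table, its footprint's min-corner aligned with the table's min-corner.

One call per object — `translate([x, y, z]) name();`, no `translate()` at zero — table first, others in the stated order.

table();
translate([0, -168, 0]) fence_section();
translate([0, 0, 706]) spool();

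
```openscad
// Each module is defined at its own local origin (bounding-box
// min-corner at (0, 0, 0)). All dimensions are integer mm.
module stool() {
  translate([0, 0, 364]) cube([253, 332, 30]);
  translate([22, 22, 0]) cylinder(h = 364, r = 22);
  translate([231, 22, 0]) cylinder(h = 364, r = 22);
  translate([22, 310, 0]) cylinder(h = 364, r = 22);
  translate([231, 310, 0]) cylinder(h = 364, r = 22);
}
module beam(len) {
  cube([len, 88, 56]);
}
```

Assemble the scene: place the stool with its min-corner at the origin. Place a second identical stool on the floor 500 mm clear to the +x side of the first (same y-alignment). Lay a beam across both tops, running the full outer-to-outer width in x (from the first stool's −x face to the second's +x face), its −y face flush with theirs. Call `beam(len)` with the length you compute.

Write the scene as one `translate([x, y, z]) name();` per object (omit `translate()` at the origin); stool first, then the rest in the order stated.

stool();
translate([753, 0, 0]) stool();
translate([0, 0, 394]) beam(1006);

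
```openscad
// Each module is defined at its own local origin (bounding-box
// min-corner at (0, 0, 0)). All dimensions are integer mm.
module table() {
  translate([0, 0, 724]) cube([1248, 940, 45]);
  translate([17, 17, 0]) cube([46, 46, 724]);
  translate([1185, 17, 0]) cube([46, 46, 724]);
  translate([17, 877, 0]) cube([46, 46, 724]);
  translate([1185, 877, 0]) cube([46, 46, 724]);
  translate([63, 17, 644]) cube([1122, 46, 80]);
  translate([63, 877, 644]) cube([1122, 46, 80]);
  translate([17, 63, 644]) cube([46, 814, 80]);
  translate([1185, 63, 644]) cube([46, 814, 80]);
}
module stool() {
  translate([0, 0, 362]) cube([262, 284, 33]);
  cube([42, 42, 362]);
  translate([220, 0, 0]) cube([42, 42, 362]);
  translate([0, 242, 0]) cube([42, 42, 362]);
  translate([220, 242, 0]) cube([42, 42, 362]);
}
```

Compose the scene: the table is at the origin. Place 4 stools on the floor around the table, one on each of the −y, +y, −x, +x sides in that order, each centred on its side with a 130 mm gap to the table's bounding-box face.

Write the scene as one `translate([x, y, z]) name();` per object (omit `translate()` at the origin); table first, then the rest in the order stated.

table();
translate([493, -414, 0]) stool();
translate([493, 1070, 0]) stool();
translate([-392, 328, 0]) stool();
translate([1378, 328, 0]) stool();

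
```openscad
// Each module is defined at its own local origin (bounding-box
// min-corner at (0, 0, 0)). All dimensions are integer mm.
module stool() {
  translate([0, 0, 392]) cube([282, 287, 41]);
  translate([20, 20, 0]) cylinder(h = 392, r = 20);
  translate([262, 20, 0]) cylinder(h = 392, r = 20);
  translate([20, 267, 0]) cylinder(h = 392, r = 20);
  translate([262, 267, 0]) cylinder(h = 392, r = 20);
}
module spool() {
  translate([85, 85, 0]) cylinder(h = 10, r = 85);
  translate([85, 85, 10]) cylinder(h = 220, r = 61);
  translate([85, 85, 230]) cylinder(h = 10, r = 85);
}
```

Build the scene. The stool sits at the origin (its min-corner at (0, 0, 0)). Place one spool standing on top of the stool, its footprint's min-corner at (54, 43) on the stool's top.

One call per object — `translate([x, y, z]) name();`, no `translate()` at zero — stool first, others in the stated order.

stool();
translate([54, 43, 433]) spool();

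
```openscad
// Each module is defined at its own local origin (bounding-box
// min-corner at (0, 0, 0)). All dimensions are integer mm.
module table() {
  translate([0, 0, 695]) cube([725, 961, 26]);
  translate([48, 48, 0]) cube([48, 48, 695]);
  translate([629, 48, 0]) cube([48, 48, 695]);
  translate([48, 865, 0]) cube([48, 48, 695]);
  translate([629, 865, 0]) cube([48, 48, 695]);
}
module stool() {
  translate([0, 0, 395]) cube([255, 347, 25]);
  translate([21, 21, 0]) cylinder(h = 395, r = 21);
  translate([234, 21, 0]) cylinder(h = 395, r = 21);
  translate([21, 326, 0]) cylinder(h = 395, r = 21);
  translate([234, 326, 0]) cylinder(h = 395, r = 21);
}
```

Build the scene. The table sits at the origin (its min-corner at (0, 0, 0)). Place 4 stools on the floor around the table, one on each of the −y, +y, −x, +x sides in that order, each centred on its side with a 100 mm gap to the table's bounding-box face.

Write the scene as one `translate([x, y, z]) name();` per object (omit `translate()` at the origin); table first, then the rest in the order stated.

table();
translate([235, -447, 0]) stool();
translate([235, 1061, 0]) stool();
translate([-355, 307, 0]) stool();
translate([825, 307, 0]) stool();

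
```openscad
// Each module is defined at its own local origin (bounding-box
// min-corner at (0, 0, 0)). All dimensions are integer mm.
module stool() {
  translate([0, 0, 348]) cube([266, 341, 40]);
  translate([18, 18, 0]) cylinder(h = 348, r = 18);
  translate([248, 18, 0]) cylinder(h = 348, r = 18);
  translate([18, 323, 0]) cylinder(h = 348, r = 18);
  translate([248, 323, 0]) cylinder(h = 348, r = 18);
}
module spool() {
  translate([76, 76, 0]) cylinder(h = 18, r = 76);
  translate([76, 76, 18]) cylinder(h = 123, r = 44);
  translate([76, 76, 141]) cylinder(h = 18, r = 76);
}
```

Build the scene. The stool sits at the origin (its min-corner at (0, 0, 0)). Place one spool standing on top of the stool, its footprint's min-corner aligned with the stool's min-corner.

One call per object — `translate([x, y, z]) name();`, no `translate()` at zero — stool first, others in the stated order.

stool();
translate([0, 0, 388]) spool();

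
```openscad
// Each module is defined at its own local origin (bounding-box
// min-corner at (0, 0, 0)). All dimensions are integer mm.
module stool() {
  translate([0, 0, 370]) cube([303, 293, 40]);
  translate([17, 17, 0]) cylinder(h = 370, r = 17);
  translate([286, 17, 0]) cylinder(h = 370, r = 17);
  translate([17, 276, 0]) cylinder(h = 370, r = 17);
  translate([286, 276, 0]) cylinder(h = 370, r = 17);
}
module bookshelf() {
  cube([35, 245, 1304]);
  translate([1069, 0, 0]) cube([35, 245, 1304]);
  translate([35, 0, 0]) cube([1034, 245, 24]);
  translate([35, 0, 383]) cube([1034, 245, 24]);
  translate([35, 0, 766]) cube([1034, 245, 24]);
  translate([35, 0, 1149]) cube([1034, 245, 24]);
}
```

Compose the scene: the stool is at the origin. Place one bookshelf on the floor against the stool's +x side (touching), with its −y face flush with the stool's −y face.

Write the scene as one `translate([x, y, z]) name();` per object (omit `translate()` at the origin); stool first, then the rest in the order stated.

stool();
translate([303, 0, 0]) bookshelf();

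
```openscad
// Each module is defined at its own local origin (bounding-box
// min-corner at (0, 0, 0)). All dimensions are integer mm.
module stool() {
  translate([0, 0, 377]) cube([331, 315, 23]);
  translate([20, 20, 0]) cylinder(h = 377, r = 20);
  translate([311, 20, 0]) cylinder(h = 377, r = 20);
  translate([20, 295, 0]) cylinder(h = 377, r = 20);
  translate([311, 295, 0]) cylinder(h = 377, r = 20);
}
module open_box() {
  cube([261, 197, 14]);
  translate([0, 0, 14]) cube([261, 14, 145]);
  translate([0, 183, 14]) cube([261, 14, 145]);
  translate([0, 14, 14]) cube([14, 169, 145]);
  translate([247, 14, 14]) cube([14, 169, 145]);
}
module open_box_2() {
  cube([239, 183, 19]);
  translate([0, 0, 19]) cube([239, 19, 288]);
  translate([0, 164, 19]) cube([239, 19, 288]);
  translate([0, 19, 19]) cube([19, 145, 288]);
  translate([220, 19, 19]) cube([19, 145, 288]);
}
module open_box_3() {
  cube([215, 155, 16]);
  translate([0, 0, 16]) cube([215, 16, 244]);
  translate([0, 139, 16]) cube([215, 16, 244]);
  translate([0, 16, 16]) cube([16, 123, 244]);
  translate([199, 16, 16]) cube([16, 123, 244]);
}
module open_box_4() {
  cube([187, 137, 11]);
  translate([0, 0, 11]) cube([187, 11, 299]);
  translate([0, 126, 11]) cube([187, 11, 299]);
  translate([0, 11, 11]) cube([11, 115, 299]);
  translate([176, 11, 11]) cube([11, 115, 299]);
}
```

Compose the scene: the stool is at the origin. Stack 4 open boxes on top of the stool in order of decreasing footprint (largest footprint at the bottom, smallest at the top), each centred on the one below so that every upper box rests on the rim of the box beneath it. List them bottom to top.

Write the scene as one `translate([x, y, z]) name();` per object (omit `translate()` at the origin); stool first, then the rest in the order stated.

stool();
translate([35, 59, 400]) open_box();
translate([46, 66, 559]) open_box_2();
translate([58, 80, 866]) open_box_3();
translate([72, 89, 1126]) open_box_4();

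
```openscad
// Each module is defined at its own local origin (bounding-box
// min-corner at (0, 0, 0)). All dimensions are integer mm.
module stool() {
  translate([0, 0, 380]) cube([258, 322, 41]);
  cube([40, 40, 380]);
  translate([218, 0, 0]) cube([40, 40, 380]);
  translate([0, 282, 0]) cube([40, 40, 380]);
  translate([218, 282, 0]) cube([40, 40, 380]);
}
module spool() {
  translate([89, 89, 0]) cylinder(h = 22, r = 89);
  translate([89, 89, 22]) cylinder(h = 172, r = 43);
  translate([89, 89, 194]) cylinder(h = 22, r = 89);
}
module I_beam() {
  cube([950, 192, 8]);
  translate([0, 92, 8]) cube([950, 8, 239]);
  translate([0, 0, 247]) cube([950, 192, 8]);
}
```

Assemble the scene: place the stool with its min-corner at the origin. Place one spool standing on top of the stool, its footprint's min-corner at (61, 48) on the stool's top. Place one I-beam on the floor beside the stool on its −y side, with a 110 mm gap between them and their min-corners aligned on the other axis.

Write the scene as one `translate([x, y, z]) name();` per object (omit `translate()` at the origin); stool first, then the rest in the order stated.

stool();
translate([61, 48, 421]) spool();
translate([0, -302, 0]) I_beam();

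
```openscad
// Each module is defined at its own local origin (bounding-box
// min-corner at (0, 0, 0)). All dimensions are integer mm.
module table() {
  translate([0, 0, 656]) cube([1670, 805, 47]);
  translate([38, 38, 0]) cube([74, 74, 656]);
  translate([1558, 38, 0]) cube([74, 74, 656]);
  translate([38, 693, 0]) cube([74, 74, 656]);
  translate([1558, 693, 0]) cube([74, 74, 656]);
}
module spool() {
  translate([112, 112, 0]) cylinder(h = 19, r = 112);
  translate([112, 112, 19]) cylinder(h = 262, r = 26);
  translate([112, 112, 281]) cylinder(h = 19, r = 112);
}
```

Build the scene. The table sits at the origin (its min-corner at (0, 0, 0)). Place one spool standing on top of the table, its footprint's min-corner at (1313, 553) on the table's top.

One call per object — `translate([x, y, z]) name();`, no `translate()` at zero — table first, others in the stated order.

table();
translate([1313, 553, 703]) spool();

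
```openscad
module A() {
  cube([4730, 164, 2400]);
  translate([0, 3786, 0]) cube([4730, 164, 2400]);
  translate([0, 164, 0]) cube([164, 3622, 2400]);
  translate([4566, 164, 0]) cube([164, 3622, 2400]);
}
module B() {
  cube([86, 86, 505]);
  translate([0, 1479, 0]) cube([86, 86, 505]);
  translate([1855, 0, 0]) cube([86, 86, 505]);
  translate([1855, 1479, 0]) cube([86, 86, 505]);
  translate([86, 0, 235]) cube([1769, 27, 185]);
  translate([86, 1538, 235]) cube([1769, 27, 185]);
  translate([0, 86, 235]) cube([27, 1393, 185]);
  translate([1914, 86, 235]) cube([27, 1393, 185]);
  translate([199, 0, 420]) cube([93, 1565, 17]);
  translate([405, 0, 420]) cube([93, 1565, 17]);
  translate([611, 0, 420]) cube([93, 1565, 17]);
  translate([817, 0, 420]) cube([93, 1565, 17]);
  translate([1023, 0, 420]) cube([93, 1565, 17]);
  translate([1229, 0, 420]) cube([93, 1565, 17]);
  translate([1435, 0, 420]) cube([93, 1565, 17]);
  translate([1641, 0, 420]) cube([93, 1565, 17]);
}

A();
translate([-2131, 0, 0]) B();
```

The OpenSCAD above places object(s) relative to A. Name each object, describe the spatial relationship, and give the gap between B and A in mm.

A is a house frame. B is a bed frame. The bed frame is on the floor beside the house frame on its −x side. The gap between the bed frame and the house frame is 190 mm.

The bed frame's nearest face is 190 mm from the house frame's −x face.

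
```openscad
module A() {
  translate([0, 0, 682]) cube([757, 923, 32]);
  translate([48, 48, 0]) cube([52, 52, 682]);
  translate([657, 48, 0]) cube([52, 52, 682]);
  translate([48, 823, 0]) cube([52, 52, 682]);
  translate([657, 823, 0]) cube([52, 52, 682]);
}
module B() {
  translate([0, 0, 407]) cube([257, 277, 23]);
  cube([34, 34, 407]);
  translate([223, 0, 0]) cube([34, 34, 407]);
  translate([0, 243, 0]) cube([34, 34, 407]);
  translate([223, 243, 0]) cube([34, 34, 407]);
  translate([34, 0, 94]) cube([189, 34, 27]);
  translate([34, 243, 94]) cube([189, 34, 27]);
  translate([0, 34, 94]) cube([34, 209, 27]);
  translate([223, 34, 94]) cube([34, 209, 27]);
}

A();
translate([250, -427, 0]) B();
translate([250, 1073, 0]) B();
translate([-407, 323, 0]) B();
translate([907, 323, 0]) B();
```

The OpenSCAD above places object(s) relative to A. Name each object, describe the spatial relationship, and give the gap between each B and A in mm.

Each stool's nearest face is 150 mm from the table's bounding box.

A is a table. B is a stool. Four stools sit around the table at the −y, +y, −x, +x sides. The gap between each stool and the table is 150 mm.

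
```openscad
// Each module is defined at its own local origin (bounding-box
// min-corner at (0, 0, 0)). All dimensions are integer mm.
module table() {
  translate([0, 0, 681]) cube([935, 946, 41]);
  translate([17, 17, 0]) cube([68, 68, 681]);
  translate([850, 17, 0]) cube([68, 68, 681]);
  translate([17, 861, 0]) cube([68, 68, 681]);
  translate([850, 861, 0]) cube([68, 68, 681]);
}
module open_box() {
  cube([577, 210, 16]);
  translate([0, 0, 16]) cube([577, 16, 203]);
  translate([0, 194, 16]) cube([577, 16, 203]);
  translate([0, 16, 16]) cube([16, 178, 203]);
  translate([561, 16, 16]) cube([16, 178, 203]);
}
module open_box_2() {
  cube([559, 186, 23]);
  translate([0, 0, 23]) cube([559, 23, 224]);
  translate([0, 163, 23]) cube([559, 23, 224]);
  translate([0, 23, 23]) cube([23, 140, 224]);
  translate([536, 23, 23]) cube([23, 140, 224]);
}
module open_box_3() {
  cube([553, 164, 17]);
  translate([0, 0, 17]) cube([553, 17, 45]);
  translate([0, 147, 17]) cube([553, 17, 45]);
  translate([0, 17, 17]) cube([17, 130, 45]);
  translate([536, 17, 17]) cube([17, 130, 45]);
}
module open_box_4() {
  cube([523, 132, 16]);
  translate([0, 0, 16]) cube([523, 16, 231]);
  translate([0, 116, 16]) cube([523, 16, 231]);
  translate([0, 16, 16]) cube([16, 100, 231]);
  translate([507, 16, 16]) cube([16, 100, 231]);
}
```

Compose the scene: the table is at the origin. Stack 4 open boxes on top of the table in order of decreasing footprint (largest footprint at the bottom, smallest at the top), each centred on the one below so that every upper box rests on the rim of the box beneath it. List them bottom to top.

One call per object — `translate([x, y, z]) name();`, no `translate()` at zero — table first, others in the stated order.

table();
translate([179, 368, 722]) open_box();
translate([188, 380, 941]) open_box_2();
translate([191, 391, 1188]) open_box_3();
translate([206, 407, 1250]) open_box_4();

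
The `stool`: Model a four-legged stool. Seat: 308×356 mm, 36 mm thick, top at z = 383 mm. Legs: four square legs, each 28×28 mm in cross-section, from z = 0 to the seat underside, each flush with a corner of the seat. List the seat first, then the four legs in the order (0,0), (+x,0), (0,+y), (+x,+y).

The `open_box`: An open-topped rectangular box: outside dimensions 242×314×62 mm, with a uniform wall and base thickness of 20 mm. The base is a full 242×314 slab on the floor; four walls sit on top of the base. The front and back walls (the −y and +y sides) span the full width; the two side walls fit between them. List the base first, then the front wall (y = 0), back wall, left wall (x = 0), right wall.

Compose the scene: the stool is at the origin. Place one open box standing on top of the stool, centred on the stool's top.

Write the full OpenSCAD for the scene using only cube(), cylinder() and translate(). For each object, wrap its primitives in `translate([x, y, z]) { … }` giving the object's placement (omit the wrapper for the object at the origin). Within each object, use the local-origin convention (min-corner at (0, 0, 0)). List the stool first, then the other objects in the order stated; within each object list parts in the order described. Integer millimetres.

translate([0, 0, 347]) cube([308, 356, 36]);
cube([28, 28, 347]);
translate([280, 0, 0]) cube([28, 28, 347]);
translate([0, 328, 0]) cube([28, 28, 347]);
translate([280, 328, 0]) cube([28, 28, 347]);
translate([33, 21, 383]) {
  cube([242, 314, 20]);
  translate([0, 0, 20]) cube([242, 20, 42]);
  translate([0, 294, 20]) cube([242, 20, 42]);
  translate([0, 20, 20]) cube([20, 274, 42]);
  translate([222, 20, 20]) cube([20, 274, 42]);
}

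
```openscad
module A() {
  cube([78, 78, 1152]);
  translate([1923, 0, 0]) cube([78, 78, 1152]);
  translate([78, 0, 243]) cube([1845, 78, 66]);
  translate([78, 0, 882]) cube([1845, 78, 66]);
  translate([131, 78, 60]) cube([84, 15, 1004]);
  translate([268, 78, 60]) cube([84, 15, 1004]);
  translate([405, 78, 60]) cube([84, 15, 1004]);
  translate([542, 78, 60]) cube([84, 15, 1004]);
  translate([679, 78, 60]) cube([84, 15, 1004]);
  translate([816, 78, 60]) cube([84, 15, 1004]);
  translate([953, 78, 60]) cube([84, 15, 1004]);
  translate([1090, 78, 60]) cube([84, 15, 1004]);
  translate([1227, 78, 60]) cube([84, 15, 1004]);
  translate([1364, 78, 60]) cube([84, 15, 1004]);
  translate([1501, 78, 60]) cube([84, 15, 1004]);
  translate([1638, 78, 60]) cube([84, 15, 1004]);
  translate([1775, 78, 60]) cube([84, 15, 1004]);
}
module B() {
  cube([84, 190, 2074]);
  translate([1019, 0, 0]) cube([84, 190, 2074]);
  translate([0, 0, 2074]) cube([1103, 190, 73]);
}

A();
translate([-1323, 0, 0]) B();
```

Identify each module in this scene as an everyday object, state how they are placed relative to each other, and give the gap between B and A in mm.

The door frame's nearest face is 220 mm from the fence section's −x face.

A is a fence section. B is a door frame. The door frame is on the floor beside the fence section on its −x side. The gap between the door frame and the fence section is 220 mm.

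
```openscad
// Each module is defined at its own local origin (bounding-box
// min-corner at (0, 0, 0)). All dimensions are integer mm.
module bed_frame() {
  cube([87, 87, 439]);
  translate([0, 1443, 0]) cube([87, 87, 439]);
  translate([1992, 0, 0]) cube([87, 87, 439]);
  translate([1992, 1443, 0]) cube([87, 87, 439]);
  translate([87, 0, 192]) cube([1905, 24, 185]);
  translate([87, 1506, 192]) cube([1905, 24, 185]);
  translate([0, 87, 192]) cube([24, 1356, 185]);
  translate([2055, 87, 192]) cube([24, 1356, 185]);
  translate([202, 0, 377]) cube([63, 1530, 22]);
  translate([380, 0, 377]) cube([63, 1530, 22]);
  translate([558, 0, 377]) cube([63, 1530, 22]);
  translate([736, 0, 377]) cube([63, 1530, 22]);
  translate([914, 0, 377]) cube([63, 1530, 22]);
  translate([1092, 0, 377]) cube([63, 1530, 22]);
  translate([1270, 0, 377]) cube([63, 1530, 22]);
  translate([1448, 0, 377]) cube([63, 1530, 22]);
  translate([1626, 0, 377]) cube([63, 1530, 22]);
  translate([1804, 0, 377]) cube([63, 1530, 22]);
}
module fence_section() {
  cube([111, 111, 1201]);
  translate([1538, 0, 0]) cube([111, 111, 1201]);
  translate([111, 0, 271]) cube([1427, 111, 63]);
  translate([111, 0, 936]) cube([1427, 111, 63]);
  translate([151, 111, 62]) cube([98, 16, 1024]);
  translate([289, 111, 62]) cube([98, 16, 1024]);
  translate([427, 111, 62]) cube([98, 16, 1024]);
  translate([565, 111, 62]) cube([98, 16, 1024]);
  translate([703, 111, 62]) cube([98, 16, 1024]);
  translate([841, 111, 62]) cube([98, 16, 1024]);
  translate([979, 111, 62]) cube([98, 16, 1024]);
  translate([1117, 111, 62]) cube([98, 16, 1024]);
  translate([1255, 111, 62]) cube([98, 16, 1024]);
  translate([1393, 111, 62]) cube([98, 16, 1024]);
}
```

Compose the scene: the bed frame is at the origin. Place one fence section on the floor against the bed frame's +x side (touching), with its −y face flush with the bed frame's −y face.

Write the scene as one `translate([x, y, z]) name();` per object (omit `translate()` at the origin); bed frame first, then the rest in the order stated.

bed_frame();
translate([2079, 0, 0]) fence_section();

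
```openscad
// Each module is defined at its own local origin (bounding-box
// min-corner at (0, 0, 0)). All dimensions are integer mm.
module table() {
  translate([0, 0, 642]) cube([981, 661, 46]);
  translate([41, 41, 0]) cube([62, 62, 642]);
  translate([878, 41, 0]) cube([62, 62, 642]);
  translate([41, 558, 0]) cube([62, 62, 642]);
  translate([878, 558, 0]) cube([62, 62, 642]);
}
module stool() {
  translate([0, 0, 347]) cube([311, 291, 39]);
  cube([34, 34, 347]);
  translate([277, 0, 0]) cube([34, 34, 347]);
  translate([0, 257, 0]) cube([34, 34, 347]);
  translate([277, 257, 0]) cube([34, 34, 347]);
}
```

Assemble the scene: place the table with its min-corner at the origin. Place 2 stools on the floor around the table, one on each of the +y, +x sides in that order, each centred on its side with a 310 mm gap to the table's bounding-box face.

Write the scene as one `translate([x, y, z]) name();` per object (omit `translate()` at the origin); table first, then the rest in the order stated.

table();
translate([335, 971, 0]) stool();
translate([1291, 185, 0]) stool();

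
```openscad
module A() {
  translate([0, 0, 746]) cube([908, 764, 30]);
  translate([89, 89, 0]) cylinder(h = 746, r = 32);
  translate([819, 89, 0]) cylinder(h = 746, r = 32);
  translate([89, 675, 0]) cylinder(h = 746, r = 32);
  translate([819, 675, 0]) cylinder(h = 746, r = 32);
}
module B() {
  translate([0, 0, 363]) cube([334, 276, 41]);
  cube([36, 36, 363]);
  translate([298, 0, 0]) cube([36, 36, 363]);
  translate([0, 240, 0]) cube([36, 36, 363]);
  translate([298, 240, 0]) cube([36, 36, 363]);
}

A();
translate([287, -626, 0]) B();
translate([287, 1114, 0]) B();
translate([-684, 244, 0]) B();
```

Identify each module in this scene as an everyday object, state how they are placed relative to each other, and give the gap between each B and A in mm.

A is a table. B is a stool. Three stools sit around the table at the −y, +y, −x sides. The gap between each stool and the table is 350 mm.

Each stool's nearest face is 350 mm from the table's bounding box.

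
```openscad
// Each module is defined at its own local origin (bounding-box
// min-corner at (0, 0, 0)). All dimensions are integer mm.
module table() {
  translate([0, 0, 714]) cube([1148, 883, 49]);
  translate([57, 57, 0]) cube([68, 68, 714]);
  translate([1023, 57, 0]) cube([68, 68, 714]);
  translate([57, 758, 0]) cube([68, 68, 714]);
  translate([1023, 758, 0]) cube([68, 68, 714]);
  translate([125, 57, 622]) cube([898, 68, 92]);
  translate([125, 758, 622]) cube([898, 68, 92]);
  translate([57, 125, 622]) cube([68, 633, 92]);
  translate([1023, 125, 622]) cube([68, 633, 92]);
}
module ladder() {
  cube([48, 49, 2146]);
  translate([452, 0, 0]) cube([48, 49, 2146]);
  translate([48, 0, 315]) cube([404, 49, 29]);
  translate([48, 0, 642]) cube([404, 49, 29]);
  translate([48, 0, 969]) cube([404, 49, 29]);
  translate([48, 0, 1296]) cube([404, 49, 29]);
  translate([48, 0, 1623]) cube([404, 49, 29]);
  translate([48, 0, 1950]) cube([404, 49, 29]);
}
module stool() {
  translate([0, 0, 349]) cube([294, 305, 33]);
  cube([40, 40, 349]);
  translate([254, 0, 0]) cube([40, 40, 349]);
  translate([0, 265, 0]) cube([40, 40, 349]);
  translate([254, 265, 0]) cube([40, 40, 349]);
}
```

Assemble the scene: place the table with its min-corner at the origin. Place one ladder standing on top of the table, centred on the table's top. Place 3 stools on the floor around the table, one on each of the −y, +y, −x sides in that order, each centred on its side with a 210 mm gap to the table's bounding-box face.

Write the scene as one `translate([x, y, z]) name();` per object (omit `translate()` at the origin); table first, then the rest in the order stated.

table();
translate([324, 417, 763]) ladder();
translate([427, -515, 0]) stool();
translate([427, 1093, 0]) stool();
translate([-504, 289, 0]) stool();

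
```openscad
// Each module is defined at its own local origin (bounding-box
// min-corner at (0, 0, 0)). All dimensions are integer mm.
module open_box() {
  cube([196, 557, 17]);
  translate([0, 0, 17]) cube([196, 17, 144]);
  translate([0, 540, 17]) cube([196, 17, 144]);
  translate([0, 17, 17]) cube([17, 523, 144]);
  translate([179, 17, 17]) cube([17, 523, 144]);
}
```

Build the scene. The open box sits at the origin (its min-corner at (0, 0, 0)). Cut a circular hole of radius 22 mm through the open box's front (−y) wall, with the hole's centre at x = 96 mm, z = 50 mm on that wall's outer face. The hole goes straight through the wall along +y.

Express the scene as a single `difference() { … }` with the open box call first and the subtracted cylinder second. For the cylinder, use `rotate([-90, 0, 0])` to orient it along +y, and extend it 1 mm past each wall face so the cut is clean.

difference() {
  open_box();
  translate([96, -1, 50]) rotate([-90, 0, 0]) cylinder(h = 19, r = 22);
}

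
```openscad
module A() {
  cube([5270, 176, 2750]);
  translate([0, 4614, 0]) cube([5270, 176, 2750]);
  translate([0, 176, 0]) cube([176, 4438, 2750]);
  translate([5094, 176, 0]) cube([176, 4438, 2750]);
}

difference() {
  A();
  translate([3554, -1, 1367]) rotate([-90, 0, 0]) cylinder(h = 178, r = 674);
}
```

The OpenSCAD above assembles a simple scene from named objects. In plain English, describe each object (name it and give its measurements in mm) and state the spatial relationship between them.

A is the wall frame of a small rectangular building: four walls, each 2750 mm tall and 176 mm thick, enclosing a footprint 5270 mm (x) by 4790 mm (y) outside-to-outside, with no floor or roof. The front and back walls (the −y and +y sides) span the full width; the two side walls fit between them.

The house frame has a circular hole of radius 674 mm through its front wall, centred at (x = 3554, z = 1367).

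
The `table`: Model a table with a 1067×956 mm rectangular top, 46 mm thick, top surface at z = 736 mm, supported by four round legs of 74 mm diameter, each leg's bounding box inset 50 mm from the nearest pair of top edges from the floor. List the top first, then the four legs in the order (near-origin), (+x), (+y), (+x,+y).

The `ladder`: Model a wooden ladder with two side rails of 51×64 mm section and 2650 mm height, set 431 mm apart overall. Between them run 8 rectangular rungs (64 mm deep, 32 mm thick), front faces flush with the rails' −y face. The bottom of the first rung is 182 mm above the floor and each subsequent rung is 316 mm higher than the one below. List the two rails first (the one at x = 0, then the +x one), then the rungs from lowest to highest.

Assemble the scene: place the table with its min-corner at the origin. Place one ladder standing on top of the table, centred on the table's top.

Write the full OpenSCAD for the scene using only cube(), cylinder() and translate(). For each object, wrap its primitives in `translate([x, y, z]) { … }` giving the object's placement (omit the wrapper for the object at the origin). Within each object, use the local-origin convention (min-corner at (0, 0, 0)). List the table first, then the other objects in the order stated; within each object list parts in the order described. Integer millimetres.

translate([0, 0, 690]) cube([1067, 956, 46]);
translate([87, 87, 0]) cylinder(h = 690, r = 37);
translate([980, 87, 0]) cylinder(h = 690, r = 37);
translate([87, 869, 0]) cylinder(h = 690, r = 37);
translate([980, 869, 0]) cylinder(h = 690, r = 37);
translate([318, 446, 736]) {
  cube([51, 64, 2650]);
  translate([380, 0, 0]) cube([51, 64, 2650]);
  translate([51, 0, 182]) cube([329, 64, 32]);
  translate([51, 0, 498]) cube([329, 64, 32]);
  translate([51, 0, 814]) cube([329, 64, 32]);
  translate([51, 0, 1130]) cube([329, 64, 32]);
  translate([51, 0, 1446]) cube([329, 64, 32]);
  translate([51, 0, 1762]) cube([329, 64, 32]);
  translate([51, 0, 2078]) cube([329, 64, 32]);
  translate([51, 0, 2394]) cube([329, 64, 32]);
}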